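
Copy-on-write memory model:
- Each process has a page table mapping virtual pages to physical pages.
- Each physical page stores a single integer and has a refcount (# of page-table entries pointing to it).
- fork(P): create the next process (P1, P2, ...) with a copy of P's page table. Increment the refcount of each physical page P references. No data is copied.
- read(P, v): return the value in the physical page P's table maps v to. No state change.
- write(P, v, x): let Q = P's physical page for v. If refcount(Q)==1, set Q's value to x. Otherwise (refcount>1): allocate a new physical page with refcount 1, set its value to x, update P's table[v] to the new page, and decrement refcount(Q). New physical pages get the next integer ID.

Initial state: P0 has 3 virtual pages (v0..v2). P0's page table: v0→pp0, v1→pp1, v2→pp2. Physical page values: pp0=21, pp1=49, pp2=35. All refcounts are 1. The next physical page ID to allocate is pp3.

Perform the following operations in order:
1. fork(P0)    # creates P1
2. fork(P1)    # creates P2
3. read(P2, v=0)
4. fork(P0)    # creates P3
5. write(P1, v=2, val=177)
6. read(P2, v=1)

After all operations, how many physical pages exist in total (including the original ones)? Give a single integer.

Op 1: fork(P0) -> P1. 3 ppages; refcounts: pp0:2 pp1:2 pp2:2
Op 2: fork(P1) -> P2. 3 ppages; refcounts: pp0:3 pp1:3 pp2:3
Op 3: read(P2, v0) -> 21. No state change.
Op 4: fork(P0) -> P3. 3 ppages; refcounts: pp0:4 pp1:4 pp2:4
Op 5: write(P1, v2, 177). refcount(pp2)=4>1 -> COPY to pp3. 4 ppages; refcounts: pp0:4 pp1:4 pp2:3 pp3:1
Op 6: read(P2, v1) -> 49. No state change.

Answer: 4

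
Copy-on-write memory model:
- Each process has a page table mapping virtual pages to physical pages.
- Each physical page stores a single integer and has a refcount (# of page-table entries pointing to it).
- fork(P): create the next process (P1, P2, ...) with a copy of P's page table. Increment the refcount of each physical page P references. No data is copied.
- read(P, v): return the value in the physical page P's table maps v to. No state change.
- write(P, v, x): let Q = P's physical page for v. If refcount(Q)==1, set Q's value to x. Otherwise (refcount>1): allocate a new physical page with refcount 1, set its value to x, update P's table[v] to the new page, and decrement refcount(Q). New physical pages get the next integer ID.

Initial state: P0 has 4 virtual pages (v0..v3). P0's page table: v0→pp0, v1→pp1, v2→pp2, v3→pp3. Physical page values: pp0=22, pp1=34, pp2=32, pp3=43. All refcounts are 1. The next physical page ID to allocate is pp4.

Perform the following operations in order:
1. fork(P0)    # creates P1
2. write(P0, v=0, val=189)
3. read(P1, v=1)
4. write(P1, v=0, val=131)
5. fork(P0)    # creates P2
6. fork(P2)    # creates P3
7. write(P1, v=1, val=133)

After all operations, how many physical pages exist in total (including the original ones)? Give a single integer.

Answer: 6

Derivation:
Op 1: fork(P0) -> P1. 4 ppages; refcounts: pp0:2 pp1:2 pp2:2 pp3:2
Op 2: write(P0, v0, 189). refcount(pp0)=2>1 -> COPY to pp4. 5 ppages; refcounts: pp0:1 pp1:2 pp2:2 pp3:2 pp4:1
Op 3: read(P1, v1) -> 34. No state change.
Op 4: write(P1, v0, 131). refcount(pp0)=1 -> write in place. 5 ppages; refcounts: pp0:1 pp1:2 pp2:2 pp3:2 pp4:1
Op 5: fork(P0) -> P2. 5 ppages; refcounts: pp0:1 pp1:3 pp2:3 pp3:3 pp4:2
Op 6: fork(P2) -> P3. 5 ppages; refcounts: pp0:1 pp1:4 pp2:4 pp3:4 pp4:3
Op 7: write(P1, v1, 133). refcount(pp1)=4>1 -> COPY to pp5. 6 ppages; refcounts: pp0:1 pp1:3 pp2:4 pp3:4 pp4:3 pp5:1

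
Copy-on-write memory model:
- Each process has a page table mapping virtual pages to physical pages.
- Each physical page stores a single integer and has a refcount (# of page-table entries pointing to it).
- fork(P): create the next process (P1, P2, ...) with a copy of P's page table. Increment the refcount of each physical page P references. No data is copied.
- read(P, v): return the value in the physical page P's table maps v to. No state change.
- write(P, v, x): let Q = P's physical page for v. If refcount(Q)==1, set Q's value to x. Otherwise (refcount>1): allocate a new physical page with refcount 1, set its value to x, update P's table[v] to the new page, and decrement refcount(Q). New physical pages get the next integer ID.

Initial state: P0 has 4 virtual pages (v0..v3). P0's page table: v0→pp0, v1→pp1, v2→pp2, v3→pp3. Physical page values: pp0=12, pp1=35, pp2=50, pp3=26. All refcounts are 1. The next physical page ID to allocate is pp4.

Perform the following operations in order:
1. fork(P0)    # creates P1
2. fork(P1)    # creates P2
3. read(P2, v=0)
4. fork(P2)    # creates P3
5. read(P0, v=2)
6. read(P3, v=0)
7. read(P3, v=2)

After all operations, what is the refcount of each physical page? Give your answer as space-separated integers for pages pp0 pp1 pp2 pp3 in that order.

Op 1: fork(P0) -> P1. 4 ppages; refcounts: pp0:2 pp1:2 pp2:2 pp3:2
Op 2: fork(P1) -> P2. 4 ppages; refcounts: pp0:3 pp1:3 pp2:3 pp3:3
Op 3: read(P2, v0) -> 12. No state change.
Op 4: fork(P2) -> P3. 4 ppages; refcounts: pp0:4 pp1:4 pp2:4 pp3:4
Op 5: read(P0, v2) -> 50. No state change.
Op 6: read(P3, v0) -> 12. No state change.
Op 7: read(P3, v2) -> 50. No state change.

Answer: 4 4 4 4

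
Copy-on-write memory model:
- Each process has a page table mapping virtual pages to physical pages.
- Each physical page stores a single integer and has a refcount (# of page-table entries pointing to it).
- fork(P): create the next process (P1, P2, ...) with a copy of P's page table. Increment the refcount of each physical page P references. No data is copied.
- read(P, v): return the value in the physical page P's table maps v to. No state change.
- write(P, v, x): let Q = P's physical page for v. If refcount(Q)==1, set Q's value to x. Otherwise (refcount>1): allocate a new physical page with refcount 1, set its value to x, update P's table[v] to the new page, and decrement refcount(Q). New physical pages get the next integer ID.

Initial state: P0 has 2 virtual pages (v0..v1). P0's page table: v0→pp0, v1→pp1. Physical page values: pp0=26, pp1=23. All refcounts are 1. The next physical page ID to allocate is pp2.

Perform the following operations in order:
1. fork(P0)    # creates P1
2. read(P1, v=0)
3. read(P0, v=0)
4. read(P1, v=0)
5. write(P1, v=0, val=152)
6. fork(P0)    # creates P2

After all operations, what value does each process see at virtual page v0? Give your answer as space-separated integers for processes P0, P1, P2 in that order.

Answer: 26 152 26

Derivation:
Op 1: fork(P0) -> P1. 2 ppages; refcounts: pp0:2 pp1:2
Op 2: read(P1, v0) -> 26. No state change.
Op 3: read(P0, v0) -> 26. No state change.
Op 4: read(P1, v0) -> 26. No state change.
Op 5: write(P1, v0, 152). refcount(pp0)=2>1 -> COPY to pp2. 3 ppages; refcounts: pp0:1 pp1:2 pp2:1
Op 6: fork(P0) -> P2. 3 ppages; refcounts: pp0:2 pp1:3 pp2:1
P0: v0 -> pp0 = 26
P1: v0 -> pp2 = 152
P2: v0 -> pp0 = 26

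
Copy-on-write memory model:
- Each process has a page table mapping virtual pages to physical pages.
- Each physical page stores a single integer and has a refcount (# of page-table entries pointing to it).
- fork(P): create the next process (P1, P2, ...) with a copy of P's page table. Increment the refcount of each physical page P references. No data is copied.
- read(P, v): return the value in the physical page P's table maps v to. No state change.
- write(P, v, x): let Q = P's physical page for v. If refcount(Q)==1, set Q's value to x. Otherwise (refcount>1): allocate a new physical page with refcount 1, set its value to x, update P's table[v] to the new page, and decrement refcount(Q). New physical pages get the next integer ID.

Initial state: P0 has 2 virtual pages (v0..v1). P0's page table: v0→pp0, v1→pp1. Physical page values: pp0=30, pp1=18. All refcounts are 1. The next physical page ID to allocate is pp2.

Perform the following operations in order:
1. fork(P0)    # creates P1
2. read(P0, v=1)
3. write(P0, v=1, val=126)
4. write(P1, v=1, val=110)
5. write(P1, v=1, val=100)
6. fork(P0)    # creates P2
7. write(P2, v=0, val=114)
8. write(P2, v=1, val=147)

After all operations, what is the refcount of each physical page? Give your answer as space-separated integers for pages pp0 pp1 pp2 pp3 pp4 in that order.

Answer: 2 1 1 1 1

Derivation:
Op 1: fork(P0) -> P1. 2 ppages; refcounts: pp0:2 pp1:2
Op 2: read(P0, v1) -> 18. No state change.
Op 3: write(P0, v1, 126). refcount(pp1)=2>1 -> COPY to pp2. 3 ppages; refcounts: pp0:2 pp1:1 pp2:1
Op 4: write(P1, v1, 110). refcount(pp1)=1 -> write in place. 3 ppages; refcounts: pp0:2 pp1:1 pp2:1
Op 5: write(P1, v1, 100). refcount(pp1)=1 -> write in place. 3 ppages; refcounts: pp0:2 pp1:1 pp2:1
Op 6: fork(P0) -> P2. 3 ppages; refcounts: pp0:3 pp1:1 pp2:2
Op 7: write(P2, v0, 114). refcount(pp0)=3>1 -> COPY to pp3. 4 ppages; refcounts: pp0:2 pp1:1 pp2:2 pp3:1
Op 8: write(P2, v1, 147). refcount(pp2)=2>1 -> COPY to pp4. 5 ppages; refcounts: pp0:2 pp1:1 pp2:1 pp3:1 pp4:1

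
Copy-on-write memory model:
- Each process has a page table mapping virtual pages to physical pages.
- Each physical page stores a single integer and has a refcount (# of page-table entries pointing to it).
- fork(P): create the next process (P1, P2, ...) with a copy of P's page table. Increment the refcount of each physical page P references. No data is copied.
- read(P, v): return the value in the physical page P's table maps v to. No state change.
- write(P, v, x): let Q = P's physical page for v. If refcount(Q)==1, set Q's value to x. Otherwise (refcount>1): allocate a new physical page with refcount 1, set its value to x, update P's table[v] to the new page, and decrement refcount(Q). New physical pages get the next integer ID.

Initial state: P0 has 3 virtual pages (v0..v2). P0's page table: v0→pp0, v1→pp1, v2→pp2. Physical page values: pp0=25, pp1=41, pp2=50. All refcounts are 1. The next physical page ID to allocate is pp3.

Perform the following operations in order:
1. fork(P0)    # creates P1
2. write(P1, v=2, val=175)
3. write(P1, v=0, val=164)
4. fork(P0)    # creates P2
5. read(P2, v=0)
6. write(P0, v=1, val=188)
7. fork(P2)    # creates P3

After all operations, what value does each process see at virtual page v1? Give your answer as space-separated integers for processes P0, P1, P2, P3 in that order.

Answer: 188 41 41 41

Derivation:
Op 1: fork(P0) -> P1. 3 ppages; refcounts: pp0:2 pp1:2 pp2:2
Op 2: write(P1, v2, 175). refcount(pp2)=2>1 -> COPY to pp3. 4 ppages; refcounts: pp0:2 pp1:2 pp2:1 pp3:1
Op 3: write(P1, v0, 164). refcount(pp0)=2>1 -> COPY to pp4. 5 ppages; refcounts: pp0:1 pp1:2 pp2:1 pp3:1 pp4:1
Op 4: fork(P0) -> P2. 5 ppages; refcounts: pp0:2 pp1:3 pp2:2 pp3:1 pp4:1
Op 5: read(P2, v0) -> 25. No state change.
Op 6: write(P0, v1, 188). refcount(pp1)=3>1 -> COPY to pp5. 6 ppages; refcounts: pp0:2 pp1:2 pp2:2 pp3:1 pp4:1 pp5:1
Op 7: fork(P2) -> P3. 6 ppages; refcounts: pp0:3 pp1:3 pp2:3 pp3:1 pp4:1 pp5:1
P0: v1 -> pp5 = 188
P1: v1 -> pp1 = 41
P2: v1 -> pp1 = 41
P3: v1 -> pp1 = 41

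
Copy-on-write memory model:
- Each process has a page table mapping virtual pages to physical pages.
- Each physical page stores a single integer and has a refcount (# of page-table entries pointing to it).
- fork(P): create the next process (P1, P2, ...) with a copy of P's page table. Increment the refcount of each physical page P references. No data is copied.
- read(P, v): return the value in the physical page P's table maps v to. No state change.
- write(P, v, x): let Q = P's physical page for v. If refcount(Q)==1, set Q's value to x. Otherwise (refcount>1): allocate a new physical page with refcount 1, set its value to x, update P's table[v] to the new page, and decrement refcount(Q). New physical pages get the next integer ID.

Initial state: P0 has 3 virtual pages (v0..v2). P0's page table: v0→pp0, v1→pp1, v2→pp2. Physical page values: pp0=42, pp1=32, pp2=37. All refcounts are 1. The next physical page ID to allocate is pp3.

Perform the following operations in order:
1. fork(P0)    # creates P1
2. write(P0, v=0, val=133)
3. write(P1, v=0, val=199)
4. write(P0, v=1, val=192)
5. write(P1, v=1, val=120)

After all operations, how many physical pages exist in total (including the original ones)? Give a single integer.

Op 1: fork(P0) -> P1. 3 ppages; refcounts: pp0:2 pp1:2 pp2:2
Op 2: write(P0, v0, 133). refcount(pp0)=2>1 -> COPY to pp3. 4 ppages; refcounts: pp0:1 pp1:2 pp2:2 pp3:1
Op 3: write(P1, v0, 199). refcount(pp0)=1 -> write in place. 4 ppages; refcounts: pp0:1 pp1:2 pp2:2 pp3:1
Op 4: write(P0, v1, 192). refcount(pp1)=2>1 -> COPY to pp4. 5 ppages; refcounts: pp0:1 pp1:1 pp2:2 pp3:1 pp4:1
Op 5: write(P1, v1, 120). refcount(pp1)=1 -> write in place. 5 ppages; refcounts: pp0:1 pp1:1 pp2:2 pp3:1 pp4:1

Answer: 5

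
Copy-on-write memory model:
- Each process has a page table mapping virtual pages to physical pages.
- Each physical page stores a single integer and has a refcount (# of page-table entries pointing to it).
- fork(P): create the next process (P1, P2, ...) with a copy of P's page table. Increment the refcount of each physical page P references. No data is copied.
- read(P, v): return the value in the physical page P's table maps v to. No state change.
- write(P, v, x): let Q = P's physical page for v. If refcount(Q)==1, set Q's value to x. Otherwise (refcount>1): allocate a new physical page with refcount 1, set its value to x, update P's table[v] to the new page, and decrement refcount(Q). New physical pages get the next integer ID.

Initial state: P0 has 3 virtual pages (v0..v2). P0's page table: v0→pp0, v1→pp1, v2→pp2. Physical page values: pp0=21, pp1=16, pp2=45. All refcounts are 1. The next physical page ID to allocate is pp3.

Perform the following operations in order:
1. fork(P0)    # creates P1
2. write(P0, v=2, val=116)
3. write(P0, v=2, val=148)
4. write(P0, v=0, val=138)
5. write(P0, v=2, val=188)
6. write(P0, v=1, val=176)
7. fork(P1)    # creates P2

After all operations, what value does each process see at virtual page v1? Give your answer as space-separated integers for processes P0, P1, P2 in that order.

Answer: 176 16 16

Derivation:
Op 1: fork(P0) -> P1. 3 ppages; refcounts: pp0:2 pp1:2 pp2:2
Op 2: write(P0, v2, 116). refcount(pp2)=2>1 -> COPY to pp3. 4 ppages; refcounts: pp0:2 pp1:2 pp2:1 pp3:1
Op 3: write(P0, v2, 148). refcount(pp3)=1 -> write in place. 4 ppages; refcounts: pp0:2 pp1:2 pp2:1 pp3:1
Op 4: write(P0, v0, 138). refcount(pp0)=2>1 -> COPY to pp4. 5 ppages; refcounts: pp0:1 pp1:2 pp2:1 pp3:1 pp4:1
Op 5: write(P0, v2, 188). refcount(pp3)=1 -> write in place. 5 ppages; refcounts: pp0:1 pp1:2 pp2:1 pp3:1 pp4:1
Op 6: write(P0, v1, 176). refcount(pp1)=2>1 -> COPY to pp5. 6 ppages; refcounts: pp0:1 pp1:1 pp2:1 pp3:1 pp4:1 pp5:1
Op 7: fork(P1) -> P2. 6 ppages; refcounts: pp0:2 pp1:2 pp2:2 pp3:1 pp4:1 pp5:1
P0: v1 -> pp5 = 176
P1: v1 -> pp1 = 16
P2: v1 -> pp1 = 16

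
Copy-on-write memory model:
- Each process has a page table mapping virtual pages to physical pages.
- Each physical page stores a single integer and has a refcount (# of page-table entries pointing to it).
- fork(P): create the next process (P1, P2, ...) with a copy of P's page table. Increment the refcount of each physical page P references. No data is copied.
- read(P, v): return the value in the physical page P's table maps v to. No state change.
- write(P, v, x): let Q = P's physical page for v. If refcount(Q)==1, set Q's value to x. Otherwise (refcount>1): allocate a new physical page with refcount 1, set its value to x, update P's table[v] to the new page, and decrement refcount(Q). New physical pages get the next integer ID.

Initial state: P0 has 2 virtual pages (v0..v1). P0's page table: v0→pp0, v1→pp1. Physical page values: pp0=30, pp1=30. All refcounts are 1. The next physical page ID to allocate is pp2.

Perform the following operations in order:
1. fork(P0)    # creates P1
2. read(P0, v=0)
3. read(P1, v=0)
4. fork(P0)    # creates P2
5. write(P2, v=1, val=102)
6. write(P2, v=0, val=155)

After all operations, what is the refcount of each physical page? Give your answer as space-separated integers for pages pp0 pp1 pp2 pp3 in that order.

Op 1: fork(P0) -> P1. 2 ppages; refcounts: pp0:2 pp1:2
Op 2: read(P0, v0) -> 30. No state change.
Op 3: read(P1, v0) -> 30. No state change.
Op 4: fork(P0) -> P2. 2 ppages; refcounts: pp0:3 pp1:3
Op 5: write(P2, v1, 102). refcount(pp1)=3>1 -> COPY to pp2. 3 ppages; refcounts: pp0:3 pp1:2 pp2:1
Op 6: write(P2, v0, 155). refcount(pp0)=3>1 -> COPY to pp3. 4 ppages; refcounts: pp0:2 pp1:2 pp2:1 pp3:1

Answer: 2 2 1 1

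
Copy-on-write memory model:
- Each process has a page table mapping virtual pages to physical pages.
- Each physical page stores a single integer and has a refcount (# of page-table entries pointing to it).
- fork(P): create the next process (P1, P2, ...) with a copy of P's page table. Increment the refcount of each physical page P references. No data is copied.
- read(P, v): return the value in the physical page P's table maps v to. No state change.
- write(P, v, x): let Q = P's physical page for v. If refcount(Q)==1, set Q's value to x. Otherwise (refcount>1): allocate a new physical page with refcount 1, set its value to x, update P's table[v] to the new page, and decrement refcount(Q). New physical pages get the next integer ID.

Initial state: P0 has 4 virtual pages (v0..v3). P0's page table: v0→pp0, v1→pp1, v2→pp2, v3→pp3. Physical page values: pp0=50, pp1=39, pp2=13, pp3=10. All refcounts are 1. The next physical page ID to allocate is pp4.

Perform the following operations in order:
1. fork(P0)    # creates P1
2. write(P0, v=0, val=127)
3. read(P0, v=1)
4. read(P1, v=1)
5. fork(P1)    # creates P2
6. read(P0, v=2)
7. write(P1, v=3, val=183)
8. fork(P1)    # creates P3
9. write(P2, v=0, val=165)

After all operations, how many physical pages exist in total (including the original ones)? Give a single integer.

Answer: 7

Derivation:
Op 1: fork(P0) -> P1. 4 ppages; refcounts: pp0:2 pp1:2 pp2:2 pp3:2
Op 2: write(P0, v0, 127). refcount(pp0)=2>1 -> COPY to pp4. 5 ppages; refcounts: pp0:1 pp1:2 pp2:2 pp3:2 pp4:1
Op 3: read(P0, v1) -> 39. No state change.
Op 4: read(P1, v1) -> 39. No state change.
Op 5: fork(P1) -> P2. 5 ppages; refcounts: pp0:2 pp1:3 pp2:3 pp3:3 pp4:1
Op 6: read(P0, v2) -> 13. No state change.
Op 7: write(P1, v3, 183). refcount(pp3)=3>1 -> COPY to pp5. 6 ppages; refcounts: pp0:2 pp1:3 pp2:3 pp3:2 pp4:1 pp5:1
Op 8: fork(P1) -> P3. 6 ppages; refcounts: pp0:3 pp1:4 pp2:4 pp3:2 pp4:1 pp5:2
Op 9: write(P2, v0, 165). refcount(pp0)=3>1 -> COPY to pp6. 7 ppages; refcounts: pp0:2 pp1:4 pp2:4 pp3:2 pp4:1 pp5:2 pp6:1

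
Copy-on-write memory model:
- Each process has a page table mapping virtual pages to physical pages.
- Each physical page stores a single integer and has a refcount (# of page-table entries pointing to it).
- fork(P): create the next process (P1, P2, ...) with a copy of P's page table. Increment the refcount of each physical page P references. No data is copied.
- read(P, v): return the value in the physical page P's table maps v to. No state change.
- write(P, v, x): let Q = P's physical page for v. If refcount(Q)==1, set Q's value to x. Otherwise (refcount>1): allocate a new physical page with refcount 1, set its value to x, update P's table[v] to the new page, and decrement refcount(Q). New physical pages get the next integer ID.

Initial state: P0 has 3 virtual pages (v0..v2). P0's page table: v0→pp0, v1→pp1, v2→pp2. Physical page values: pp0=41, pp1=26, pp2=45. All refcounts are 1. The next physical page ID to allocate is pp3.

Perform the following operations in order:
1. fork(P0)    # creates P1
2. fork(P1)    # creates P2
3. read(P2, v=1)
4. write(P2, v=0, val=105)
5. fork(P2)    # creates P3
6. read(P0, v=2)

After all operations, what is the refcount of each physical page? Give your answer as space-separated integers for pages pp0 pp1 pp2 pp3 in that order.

Op 1: fork(P0) -> P1. 3 ppages; refcounts: pp0:2 pp1:2 pp2:2
Op 2: fork(P1) -> P2. 3 ppages; refcounts: pp0:3 pp1:3 pp2:3
Op 3: read(P2, v1) -> 26. No state change.
Op 4: write(P2, v0, 105). refcount(pp0)=3>1 -> COPY to pp3. 4 ppages; refcounts: pp0:2 pp1:3 pp2:3 pp3:1
Op 5: fork(P2) -> P3. 4 ppages; refcounts: pp0:2 pp1:4 pp2:4 pp3:2
Op 6: read(P0, v2) -> 45. No state change.

Answer: 2 4 4 2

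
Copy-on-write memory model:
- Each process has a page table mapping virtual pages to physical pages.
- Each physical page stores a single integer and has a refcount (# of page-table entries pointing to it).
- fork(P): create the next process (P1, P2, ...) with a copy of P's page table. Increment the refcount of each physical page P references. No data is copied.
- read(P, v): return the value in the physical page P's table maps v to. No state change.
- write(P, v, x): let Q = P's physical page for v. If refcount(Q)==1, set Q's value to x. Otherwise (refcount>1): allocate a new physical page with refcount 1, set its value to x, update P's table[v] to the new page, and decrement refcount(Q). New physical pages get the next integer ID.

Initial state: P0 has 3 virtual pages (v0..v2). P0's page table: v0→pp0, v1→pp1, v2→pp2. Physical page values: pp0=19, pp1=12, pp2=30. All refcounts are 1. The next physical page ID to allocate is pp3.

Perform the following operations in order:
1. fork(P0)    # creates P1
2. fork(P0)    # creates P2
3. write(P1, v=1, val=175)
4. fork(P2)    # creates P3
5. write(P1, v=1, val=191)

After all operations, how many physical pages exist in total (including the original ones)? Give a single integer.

Op 1: fork(P0) -> P1. 3 ppages; refcounts: pp0:2 pp1:2 pp2:2
Op 2: fork(P0) -> P2. 3 ppages; refcounts: pp0:3 pp1:3 pp2:3
Op 3: write(P1, v1, 175). refcount(pp1)=3>1 -> COPY to pp3. 4 ppages; refcounts: pp0:3 pp1:2 pp2:3 pp3:1
Op 4: fork(P2) -> P3. 4 ppages; refcounts: pp0:4 pp1:3 pp2:4 pp3:1
Op 5: write(P1, v1, 191). refcount(pp3)=1 -> write in place. 4 ppages; refcounts: pp0:4 pp1:3 pp2:4 pp3:1

Answer: 4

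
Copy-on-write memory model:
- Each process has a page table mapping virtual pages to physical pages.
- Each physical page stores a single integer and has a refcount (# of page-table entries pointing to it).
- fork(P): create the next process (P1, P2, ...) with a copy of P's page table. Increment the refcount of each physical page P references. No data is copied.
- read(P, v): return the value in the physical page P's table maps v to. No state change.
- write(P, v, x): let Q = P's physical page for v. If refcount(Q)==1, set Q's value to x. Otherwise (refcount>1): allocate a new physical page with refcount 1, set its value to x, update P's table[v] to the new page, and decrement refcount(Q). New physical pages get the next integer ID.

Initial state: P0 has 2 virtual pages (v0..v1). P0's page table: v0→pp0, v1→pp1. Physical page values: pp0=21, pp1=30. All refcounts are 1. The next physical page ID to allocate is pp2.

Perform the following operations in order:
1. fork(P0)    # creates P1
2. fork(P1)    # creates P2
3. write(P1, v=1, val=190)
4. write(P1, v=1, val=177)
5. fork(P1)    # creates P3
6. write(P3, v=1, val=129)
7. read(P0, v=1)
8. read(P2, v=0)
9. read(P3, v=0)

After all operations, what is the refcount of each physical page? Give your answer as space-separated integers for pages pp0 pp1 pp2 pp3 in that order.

Answer: 4 2 1 1

Derivation:
Op 1: fork(P0) -> P1. 2 ppages; refcounts: pp0:2 pp1:2
Op 2: fork(P1) -> P2. 2 ppages; refcounts: pp0:3 pp1:3
Op 3: write(P1, v1, 190). refcount(pp1)=3>1 -> COPY to pp2. 3 ppages; refcounts: pp0:3 pp1:2 pp2:1
Op 4: write(P1, v1, 177). refcount(pp2)=1 -> write in place. 3 ppages; refcounts: pp0:3 pp1:2 pp2:1
Op 5: fork(P1) -> P3. 3 ppages; refcounts: pp0:4 pp1:2 pp2:2
Op 6: write(P3, v1, 129). refcount(pp2)=2>1 -> COPY to pp3. 4 ppages; refcounts: pp0:4 pp1:2 pp2:1 pp3:1
Op 7: read(P0, v1) -> 30. No state change.
Op 8: read(P2, v0) -> 21. No state change.
Op 9: read(P3, v0) -> 21. No state change.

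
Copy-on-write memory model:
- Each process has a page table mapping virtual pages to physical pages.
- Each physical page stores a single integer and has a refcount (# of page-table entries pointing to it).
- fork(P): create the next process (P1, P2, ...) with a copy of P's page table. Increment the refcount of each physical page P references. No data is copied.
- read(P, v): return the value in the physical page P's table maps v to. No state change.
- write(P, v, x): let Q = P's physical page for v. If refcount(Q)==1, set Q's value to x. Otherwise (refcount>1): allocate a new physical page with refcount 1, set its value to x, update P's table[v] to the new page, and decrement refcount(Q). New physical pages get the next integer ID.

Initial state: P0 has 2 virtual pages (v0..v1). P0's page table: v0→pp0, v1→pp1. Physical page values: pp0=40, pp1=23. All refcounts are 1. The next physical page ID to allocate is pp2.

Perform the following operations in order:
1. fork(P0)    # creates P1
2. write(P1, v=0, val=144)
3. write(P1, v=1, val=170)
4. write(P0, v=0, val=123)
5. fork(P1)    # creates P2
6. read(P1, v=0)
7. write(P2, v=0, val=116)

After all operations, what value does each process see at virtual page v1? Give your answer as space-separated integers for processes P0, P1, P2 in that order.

Answer: 23 170 170

Derivation:
Op 1: fork(P0) -> P1. 2 ppages; refcounts: pp0:2 pp1:2
Op 2: write(P1, v0, 144). refcount(pp0)=2>1 -> COPY to pp2. 3 ppages; refcounts: pp0:1 pp1:2 pp2:1
Op 3: write(P1, v1, 170). refcount(pp1)=2>1 -> COPY to pp3. 4 ppages; refcounts: pp0:1 pp1:1 pp2:1 pp3:1
Op 4: write(P0, v0, 123). refcount(pp0)=1 -> write in place. 4 ppages; refcounts: pp0:1 pp1:1 pp2:1 pp3:1
Op 5: fork(P1) -> P2. 4 ppages; refcounts: pp0:1 pp1:1 pp2:2 pp3:2
Op 6: read(P1, v0) -> 144. No state change.
Op 7: write(P2, v0, 116). refcount(pp2)=2>1 -> COPY to pp4. 5 ppages; refcounts: pp0:1 pp1:1 pp2:1 pp3:2 pp4:1
P0: v1 -> pp1 = 23
P1: v1 -> pp3 = 170
P2: v1 -> pp3 = 170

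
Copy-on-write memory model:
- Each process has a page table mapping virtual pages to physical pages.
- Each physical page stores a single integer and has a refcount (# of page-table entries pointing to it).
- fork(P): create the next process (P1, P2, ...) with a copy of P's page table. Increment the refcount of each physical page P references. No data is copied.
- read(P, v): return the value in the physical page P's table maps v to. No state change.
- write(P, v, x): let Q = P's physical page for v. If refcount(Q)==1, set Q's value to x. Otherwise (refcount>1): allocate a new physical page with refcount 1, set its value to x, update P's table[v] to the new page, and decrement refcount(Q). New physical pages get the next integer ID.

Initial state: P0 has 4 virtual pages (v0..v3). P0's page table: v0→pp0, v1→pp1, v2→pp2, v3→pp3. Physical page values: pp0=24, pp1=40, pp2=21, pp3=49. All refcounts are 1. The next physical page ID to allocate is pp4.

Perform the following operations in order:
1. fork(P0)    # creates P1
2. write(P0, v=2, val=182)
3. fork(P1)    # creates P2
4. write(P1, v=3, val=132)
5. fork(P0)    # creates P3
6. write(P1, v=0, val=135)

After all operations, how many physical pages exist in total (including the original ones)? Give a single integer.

Answer: 7

Derivation:
Op 1: fork(P0) -> P1. 4 ppages; refcounts: pp0:2 pp1:2 pp2:2 pp3:2
Op 2: write(P0, v2, 182). refcount(pp2)=2>1 -> COPY to pp4. 5 ppages; refcounts: pp0:2 pp1:2 pp2:1 pp3:2 pp4:1
Op 3: fork(P1) -> P2. 5 ppages; refcounts: pp0:3 pp1:3 pp2:2 pp3:3 pp4:1
Op 4: write(P1, v3, 132). refcount(pp3)=3>1 -> COPY to pp5. 6 ppages; refcounts: pp0:3 pp1:3 pp2:2 pp3:2 pp4:1 pp5:1
Op 5: fork(P0) -> P3. 6 ppages; refcounts: pp0:4 pp1:4 pp2:2 pp3:3 pp4:2 pp5:1
Op 6: write(P1, v0, 135). refcount(pp0)=4>1 -> COPY to pp6. 7 ppages; refcounts: pp0:3 pp1:4 pp2:2 pp3:3 pp4:2 pp5:1 pp6:1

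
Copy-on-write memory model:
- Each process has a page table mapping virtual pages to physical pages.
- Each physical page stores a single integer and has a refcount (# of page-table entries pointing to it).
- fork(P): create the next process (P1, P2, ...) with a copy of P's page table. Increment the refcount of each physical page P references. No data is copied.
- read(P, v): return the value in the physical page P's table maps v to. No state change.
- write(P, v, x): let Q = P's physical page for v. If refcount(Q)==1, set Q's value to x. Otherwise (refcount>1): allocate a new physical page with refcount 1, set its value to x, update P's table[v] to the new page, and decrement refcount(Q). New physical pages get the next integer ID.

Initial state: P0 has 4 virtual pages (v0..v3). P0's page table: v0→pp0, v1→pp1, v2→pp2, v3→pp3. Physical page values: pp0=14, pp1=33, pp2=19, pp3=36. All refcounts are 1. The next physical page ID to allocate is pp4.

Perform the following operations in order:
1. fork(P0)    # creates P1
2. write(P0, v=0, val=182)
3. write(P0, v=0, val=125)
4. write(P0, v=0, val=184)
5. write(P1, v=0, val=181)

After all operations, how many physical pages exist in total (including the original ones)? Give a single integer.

Op 1: fork(P0) -> P1. 4 ppages; refcounts: pp0:2 pp1:2 pp2:2 pp3:2
Op 2: write(P0, v0, 182). refcount(pp0)=2>1 -> COPY to pp4. 5 ppages; refcounts: pp0:1 pp1:2 pp2:2 pp3:2 pp4:1
Op 3: write(P0, v0, 125). refcount(pp4)=1 -> write in place. 5 ppages; refcounts: pp0:1 pp1:2 pp2:2 pp3:2 pp4:1
Op 4: write(P0, v0, 184). refcount(pp4)=1 -> write in place. 5 ppages; refcounts: pp0:1 pp1:2 pp2:2 pp3:2 pp4:1
Op 5: write(P1, v0, 181). refcount(pp0)=1 -> write in place. 5 ppages; refcounts: pp0:1 pp1:2 pp2:2 pp3:2 pp4:1

Answer: 5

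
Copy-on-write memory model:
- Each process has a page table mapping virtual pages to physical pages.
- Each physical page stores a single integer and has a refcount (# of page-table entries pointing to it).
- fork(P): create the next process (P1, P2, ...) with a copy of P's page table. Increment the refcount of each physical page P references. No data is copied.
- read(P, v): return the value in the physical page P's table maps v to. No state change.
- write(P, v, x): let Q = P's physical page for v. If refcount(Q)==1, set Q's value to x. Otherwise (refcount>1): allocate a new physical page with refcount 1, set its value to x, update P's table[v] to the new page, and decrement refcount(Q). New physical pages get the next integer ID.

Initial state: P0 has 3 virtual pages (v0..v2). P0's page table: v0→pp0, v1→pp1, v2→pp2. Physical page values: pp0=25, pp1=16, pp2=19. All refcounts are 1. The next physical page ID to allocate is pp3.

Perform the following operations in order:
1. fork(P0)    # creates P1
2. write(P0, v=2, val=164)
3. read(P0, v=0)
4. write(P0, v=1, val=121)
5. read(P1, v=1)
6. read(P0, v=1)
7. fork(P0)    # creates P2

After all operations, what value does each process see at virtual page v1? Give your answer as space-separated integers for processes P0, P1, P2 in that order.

Op 1: fork(P0) -> P1. 3 ppages; refcounts: pp0:2 pp1:2 pp2:2
Op 2: write(P0, v2, 164). refcount(pp2)=2>1 -> COPY to pp3. 4 ppages; refcounts: pp0:2 pp1:2 pp2:1 pp3:1
Op 3: read(P0, v0) -> 25. No state change.
Op 4: write(P0, v1, 121). refcount(pp1)=2>1 -> COPY to pp4. 5 ppages; refcounts: pp0:2 pp1:1 pp2:1 pp3:1 pp4:1
Op 5: read(P1, v1) -> 16. No state change.
Op 6: read(P0, v1) -> 121. No state change.
Op 7: fork(P0) -> P2. 5 ppages; refcounts: pp0:3 pp1:1 pp2:1 pp3:2 pp4:2
P0: v1 -> pp4 = 121
P1: v1 -> pp1 = 16
P2: v1 -> pp4 = 121

Answer: 121 16 121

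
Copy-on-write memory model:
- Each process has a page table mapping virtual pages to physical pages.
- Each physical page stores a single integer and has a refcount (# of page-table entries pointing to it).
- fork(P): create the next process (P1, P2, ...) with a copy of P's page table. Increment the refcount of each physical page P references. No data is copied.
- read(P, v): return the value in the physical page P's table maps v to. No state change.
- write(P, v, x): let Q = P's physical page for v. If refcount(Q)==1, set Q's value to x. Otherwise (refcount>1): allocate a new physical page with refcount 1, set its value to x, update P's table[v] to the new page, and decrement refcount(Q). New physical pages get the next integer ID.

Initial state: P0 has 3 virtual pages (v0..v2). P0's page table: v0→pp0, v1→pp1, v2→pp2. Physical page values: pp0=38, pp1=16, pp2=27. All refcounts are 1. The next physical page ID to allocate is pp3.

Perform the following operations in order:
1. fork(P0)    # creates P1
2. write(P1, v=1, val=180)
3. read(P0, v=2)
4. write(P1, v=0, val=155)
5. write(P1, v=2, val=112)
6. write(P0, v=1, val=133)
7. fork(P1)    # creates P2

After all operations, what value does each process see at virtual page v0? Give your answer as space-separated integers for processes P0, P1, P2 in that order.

Answer: 38 155 155

Derivation:
Op 1: fork(P0) -> P1. 3 ppages; refcounts: pp0:2 pp1:2 pp2:2
Op 2: write(P1, v1, 180). refcount(pp1)=2>1 -> COPY to pp3. 4 ppages; refcounts: pp0:2 pp1:1 pp2:2 pp3:1
Op 3: read(P0, v2) -> 27. No state change.
Op 4: write(P1, v0, 155). refcount(pp0)=2>1 -> COPY to pp4. 5 ppages; refcounts: pp0:1 pp1:1 pp2:2 pp3:1 pp4:1
Op 5: write(P1, v2, 112). refcount(pp2)=2>1 -> COPY to pp5. 6 ppages; refcounts: pp0:1 pp1:1 pp2:1 pp3:1 pp4:1 pp5:1
Op 6: write(P0, v1, 133). refcount(pp1)=1 -> write in place. 6 ppages; refcounts: pp0:1 pp1:1 pp2:1 pp3:1 pp4:1 pp5:1
Op 7: fork(P1) -> P2. 6 ppages; refcounts: pp0:1 pp1:1 pp2:1 pp3:2 pp4:2 pp5:2
P0: v0 -> pp0 = 38
P1: v0 -> pp4 = 155
P2: v0 -> pp4 = 155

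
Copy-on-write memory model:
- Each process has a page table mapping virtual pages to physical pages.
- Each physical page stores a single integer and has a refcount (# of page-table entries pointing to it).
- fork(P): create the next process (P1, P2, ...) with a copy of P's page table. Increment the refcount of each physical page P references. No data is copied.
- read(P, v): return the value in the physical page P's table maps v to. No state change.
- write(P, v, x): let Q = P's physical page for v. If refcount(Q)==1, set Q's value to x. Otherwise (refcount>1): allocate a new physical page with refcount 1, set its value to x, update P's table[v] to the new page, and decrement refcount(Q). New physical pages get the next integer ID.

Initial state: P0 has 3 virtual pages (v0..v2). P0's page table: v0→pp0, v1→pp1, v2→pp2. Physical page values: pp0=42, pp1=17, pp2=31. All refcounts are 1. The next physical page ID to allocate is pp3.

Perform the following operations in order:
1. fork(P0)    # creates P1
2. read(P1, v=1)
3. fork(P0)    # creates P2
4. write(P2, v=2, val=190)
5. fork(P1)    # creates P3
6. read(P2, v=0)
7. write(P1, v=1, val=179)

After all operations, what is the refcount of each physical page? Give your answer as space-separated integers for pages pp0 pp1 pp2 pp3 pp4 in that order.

Op 1: fork(P0) -> P1. 3 ppages; refcounts: pp0:2 pp1:2 pp2:2
Op 2: read(P1, v1) -> 17. No state change.
Op 3: fork(P0) -> P2. 3 ppages; refcounts: pp0:3 pp1:3 pp2:3
Op 4: write(P2, v2, 190). refcount(pp2)=3>1 -> COPY to pp3. 4 ppages; refcounts: pp0:3 pp1:3 pp2:2 pp3:1
Op 5: fork(P1) -> P3. 4 ppages; refcounts: pp0:4 pp1:4 pp2:3 pp3:1
Op 6: read(P2, v0) -> 42. No state change.
Op 7: write(P1, v1, 179). refcount(pp1)=4>1 -> COPY to pp4. 5 ppages; refcounts: pp0:4 pp1:3 pp2:3 pp3:1 pp4:1

Answer: 4 3 3 1 1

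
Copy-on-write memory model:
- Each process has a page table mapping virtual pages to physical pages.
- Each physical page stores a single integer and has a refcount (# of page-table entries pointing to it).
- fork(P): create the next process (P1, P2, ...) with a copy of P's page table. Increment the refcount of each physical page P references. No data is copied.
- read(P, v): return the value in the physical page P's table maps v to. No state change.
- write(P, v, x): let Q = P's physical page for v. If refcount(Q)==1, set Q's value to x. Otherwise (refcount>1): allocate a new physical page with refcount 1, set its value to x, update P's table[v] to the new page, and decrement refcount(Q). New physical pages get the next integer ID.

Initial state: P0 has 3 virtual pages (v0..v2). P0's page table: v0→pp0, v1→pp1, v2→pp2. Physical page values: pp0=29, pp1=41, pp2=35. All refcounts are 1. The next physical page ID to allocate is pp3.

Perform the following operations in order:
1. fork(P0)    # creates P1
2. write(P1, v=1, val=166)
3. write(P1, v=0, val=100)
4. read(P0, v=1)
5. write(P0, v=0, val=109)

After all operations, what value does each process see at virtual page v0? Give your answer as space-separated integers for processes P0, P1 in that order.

Op 1: fork(P0) -> P1. 3 ppages; refcounts: pp0:2 pp1:2 pp2:2
Op 2: write(P1, v1, 166). refcount(pp1)=2>1 -> COPY to pp3. 4 ppages; refcounts: pp0:2 pp1:1 pp2:2 pp3:1
Op 3: write(P1, v0, 100). refcount(pp0)=2>1 -> COPY to pp4. 5 ppages; refcounts: pp0:1 pp1:1 pp2:2 pp3:1 pp4:1
Op 4: read(P0, v1) -> 41. No state change.
Op 5: write(P0, v0, 109). refcount(pp0)=1 -> write in place. 5 ppages; refcounts: pp0:1 pp1:1 pp2:2 pp3:1 pp4:1
P0: v0 -> pp0 = 109
P1: v0 -> pp4 = 100

Answer: 109 100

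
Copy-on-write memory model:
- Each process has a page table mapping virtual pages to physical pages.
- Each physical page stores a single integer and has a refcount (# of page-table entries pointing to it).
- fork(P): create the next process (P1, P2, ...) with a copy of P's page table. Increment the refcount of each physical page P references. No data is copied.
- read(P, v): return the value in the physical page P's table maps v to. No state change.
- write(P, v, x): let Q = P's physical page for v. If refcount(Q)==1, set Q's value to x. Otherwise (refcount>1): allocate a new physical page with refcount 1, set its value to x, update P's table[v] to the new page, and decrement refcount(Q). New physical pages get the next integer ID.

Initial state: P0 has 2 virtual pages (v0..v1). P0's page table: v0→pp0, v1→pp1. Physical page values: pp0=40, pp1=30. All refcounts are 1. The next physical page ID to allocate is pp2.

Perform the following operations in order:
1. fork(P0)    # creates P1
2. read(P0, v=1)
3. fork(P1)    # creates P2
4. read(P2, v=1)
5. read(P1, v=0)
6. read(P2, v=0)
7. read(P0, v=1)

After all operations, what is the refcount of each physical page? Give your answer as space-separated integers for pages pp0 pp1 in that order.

Op 1: fork(P0) -> P1. 2 ppages; refcounts: pp0:2 pp1:2
Op 2: read(P0, v1) -> 30. No state change.
Op 3: fork(P1) -> P2. 2 ppages; refcounts: pp0:3 pp1:3
Op 4: read(P2, v1) -> 30. No state change.
Op 5: read(P1, v0) -> 40. No state change.
Op 6: read(P2, v0) -> 40. No state change.
Op 7: read(P0, v1) -> 30. No state change.

Answer: 3 3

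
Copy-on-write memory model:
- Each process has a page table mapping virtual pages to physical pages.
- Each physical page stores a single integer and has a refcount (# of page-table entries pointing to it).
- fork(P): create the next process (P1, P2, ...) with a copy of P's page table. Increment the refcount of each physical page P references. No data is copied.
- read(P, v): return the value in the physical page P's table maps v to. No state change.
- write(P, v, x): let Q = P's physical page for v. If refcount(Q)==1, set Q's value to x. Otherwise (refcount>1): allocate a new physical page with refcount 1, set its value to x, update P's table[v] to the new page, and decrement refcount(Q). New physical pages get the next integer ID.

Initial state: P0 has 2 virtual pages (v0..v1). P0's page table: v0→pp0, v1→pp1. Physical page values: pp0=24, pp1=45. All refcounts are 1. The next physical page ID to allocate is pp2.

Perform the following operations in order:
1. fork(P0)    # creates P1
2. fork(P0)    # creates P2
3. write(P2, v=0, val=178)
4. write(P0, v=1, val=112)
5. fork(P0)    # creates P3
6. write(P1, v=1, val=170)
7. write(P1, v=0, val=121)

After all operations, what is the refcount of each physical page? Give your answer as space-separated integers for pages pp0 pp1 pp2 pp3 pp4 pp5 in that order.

Op 1: fork(P0) -> P1. 2 ppages; refcounts: pp0:2 pp1:2
Op 2: fork(P0) -> P2. 2 ppages; refcounts: pp0:3 pp1:3
Op 3: write(P2, v0, 178). refcount(pp0)=3>1 -> COPY to pp2. 3 ppages; refcounts: pp0:2 pp1:3 pp2:1
Op 4: write(P0, v1, 112). refcount(pp1)=3>1 -> COPY to pp3. 4 ppages; refcounts: pp0:2 pp1:2 pp2:1 pp3:1
Op 5: fork(P0) -> P3. 4 ppages; refcounts: pp0:3 pp1:2 pp2:1 pp3:2
Op 6: write(P1, v1, 170). refcount(pp1)=2>1 -> COPY to pp4. 5 ppages; refcounts: pp0:3 pp1:1 pp2:1 pp3:2 pp4:1
Op 7: write(P1, v0, 121). refcount(pp0)=3>1 -> COPY to pp5. 6 ppages; refcounts: pp0:2 pp1:1 pp2:1 pp3:2 pp4:1 pp5:1

Answer: 2 1 1 2 1 1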